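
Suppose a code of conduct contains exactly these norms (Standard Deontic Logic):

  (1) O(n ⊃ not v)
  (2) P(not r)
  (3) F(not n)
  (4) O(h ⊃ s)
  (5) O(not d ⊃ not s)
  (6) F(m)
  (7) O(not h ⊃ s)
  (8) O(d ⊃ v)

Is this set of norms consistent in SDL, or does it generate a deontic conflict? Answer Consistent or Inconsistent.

By case analysis on not h: premise 7 gives O(not h ⊃ s) and premise 4 gives O(h ⊃ s), so O(s) either way.
Premise 5, O(not d ⊃ not s), contraposes to O(s ⊃ d); with O(s) we get O(d).
Premise 8 is O(d ⊃ v); since O(d), deontic closure gives O(v).
Premise 1 is O(n ⊃ not v); contrapositively O(v ⊃ not n). Since O(v) holds, K gives O(not n).
But premise 3, F(not n), means O(n).
We now have both O(not n) and O(n) — n is simultaneously obligatory and forbidden, violating the D-axiom.

Inconsistent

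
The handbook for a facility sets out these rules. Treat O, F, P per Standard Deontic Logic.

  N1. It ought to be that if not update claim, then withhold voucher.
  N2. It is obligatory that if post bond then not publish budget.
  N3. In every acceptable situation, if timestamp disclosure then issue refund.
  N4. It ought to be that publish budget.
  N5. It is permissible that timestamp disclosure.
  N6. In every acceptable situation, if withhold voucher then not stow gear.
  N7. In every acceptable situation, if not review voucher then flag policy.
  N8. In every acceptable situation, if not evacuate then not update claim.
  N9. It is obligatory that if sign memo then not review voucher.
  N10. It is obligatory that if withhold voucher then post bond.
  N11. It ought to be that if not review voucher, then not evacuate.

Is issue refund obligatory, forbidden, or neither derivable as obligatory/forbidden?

Neither

Premise 3 is O(timestamp_disclosure → issue_refund), but O(timestamp_disclosure) is not derivable from the premises (the permission P(timestamp_disclosure) asserts only ¬O(¬timestamp_disclosure), not O(timestamp_disclosure)), so it does not yield O(issue_refund).
No premise or chain of K-axiom applications forces O(issue_refund), and none forces O(¬issue_refund). So issue_refund is neither obligatory nor forbidden under these norms.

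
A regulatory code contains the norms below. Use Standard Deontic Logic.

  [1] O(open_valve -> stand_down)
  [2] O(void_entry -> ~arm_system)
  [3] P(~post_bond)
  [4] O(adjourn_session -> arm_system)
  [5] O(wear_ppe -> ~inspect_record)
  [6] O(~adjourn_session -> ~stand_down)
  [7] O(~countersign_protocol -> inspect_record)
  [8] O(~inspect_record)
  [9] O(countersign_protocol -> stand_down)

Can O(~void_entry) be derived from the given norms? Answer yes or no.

Yes

Premise 8 gives O(~inspect_record).
Premise 7 is O(~countersign_protocol -> inspect_record); contrapositively O(~inspect_record -> countersign_protocol). Since O(~inspect_record) holds, K gives O(countersign_protocol).
Applying K to premise 9 (O(countersign_protocol -> stand_down)) and O(countersign_protocol) yields O(stand_down).
Premise 6, O(~adjourn_session -> ~stand_down), contraposes to O(stand_down -> adjourn_session); with O(stand_down) we get O(adjourn_session).
From O(adjourn_session) and premise 4, O(adjourn_session -> arm_system), we obtain O(arm_system).
The contrapositive of premise 2 (O(void_entry -> ~arm_system)) is O(arm_system -> ~void_entry), and O(arm_system) is already established, so O(~void_entry).
Premises 1, 3, 5 do not contribute to this derivation.
So O(~void_entry) follows.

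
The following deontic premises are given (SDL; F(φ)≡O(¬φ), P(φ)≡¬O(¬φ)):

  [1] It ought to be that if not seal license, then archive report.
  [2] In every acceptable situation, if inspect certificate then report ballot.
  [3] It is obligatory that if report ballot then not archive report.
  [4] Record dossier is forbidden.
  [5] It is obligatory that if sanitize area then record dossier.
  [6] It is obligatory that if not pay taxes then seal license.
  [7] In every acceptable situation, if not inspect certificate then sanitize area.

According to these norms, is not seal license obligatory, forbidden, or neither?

Forbidden

Premise 4, F(record_dossier), is equivalent to O(¬record_dossier).
The contrapositive of premise 5 (O(sanitize_area → record_dossier)) is O(¬record_dossier → ¬sanitize_area), and O(¬record_dossier) is already established, so O(¬sanitize_area).
The contrapositive of premise 7 (O(¬inspect_certificate → sanitize_area)) is O(¬sanitize_area → inspect_certificate), and O(¬sanitize_area) is already established, so O(inspect_certificate).
With premise 2, O(inspect_certificate → report_ballot), the K-axiom yields O(report_ballot).
With premise 3, O(report_ballot → ¬archive_report), the K-axiom yields O(¬archive_report).
Premise 1, O(¬seal_license → archive_report), contraposes to O(¬archive_report → seal_license); with O(¬archive_report) we get O(seal_license).
Premise 6 does not contribute to this derivation.
Thus O(seal_license), which is F(¬seal_license): ¬seal_license is forbidden.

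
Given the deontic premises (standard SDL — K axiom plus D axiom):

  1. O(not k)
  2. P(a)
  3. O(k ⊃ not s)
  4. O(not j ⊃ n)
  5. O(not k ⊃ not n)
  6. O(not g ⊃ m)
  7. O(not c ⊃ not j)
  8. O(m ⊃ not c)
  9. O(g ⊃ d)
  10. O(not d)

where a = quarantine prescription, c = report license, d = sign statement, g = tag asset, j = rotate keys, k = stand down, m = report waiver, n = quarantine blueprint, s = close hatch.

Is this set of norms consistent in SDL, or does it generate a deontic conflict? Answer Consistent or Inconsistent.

Premise 1 gives O(not k).
From O(not k) and premise 5, O(not k ⊃ not n), we obtain O(not n).
Premise 4 is O(not j ⊃ n); contrapositively O(not n ⊃ j). Since O(not n) holds, K gives O(j).
The contrapositive of premise 7 (O(not c ⊃ not j)) is O(j ⊃ c), and O(j) is already established, so O(c).
The contrapositive of premise 8 (O(m ⊃ not c)) is O(c ⊃ not m), and O(c) is already established, so O(not m).
Premise 6, O(not g ⊃ m), contraposes to O(not m ⊃ g); with O(not m) we get O(g).
From O(g) and premise 9, O(g ⊃ d), we obtain O(d).
But premise 10 directly asserts O(not d).
We now have both O(d) and O(not d) — d is simultaneously obligatory and forbidden, violating the D-axiom.

Inconsistent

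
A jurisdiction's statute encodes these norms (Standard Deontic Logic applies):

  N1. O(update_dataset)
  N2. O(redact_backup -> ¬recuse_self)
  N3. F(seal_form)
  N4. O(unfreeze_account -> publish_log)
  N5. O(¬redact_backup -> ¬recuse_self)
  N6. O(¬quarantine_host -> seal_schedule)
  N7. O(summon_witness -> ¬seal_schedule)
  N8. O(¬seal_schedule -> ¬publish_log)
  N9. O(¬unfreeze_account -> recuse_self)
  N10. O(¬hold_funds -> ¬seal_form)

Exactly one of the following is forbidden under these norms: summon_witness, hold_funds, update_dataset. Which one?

summon_witness

Premises 5 and 2 are O(¬redact_backup -> ¬recuse_self) and O(redact_backup -> ¬recuse_self); every ideal world satisfies ¬redact_backup or redact_backup, so in either case ¬recuse_self holds — hence O(¬recuse_self).
The contrapositive of premise 9 (O(¬unfreeze_account -> recuse_self)) is O(¬recuse_self -> unfreeze_account), and O(¬recuse_self) is already established, so O(unfreeze_account).
From O(unfreeze_account) and premise 4, O(unfreeze_account -> publish_log), we obtain O(publish_log).
The contrapositive of premise 8 (O(¬seal_schedule -> ¬publish_log)) is O(publish_log -> seal_schedule), and O(publish_log) is already established, so O(seal_schedule).
Premise 7, O(summon_witness -> ¬seal_schedule), contraposes to O(seal_schedule -> ¬summon_witness); with O(seal_schedule) we get O(¬summon_witness).
So O(¬summon_witness) holds, i.e. summon_witness is forbidden. None of the other listed options is forbidden under the premises.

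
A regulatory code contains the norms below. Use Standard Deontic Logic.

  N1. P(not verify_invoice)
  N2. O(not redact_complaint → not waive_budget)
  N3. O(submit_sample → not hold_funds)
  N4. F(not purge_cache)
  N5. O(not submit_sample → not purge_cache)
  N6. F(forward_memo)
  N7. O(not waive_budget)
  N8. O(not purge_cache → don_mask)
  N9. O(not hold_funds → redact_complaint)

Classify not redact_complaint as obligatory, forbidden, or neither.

Premise 4, F(not purge_cache), is equivalent to O(purge_cache).
Premise 5, O(not submit_sample → not purge_cache), contraposes to O(purge_cache → submit_sample); with O(purge_cache) we get O(submit_sample).
With premise 3, O(submit_sample → not hold_funds), the K-axiom yields O(not hold_funds).
With premise 9, O(not hold_funds → redact_complaint), the K-axiom yields O(redact_complaint).
Premises 1, 2, 6, 7, 8 do not contribute to this derivation.
Thus O(redact_complaint), which is F(not redact_complaint): not redact_complaint is forbidden.

Forbidden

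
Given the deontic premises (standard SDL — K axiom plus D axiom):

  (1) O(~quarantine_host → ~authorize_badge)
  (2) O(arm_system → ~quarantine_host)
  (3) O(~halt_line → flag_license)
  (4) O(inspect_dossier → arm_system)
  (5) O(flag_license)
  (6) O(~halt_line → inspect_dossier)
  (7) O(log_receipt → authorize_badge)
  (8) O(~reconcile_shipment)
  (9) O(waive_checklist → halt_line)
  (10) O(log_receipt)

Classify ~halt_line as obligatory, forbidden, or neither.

Premise 10 states O(log_receipt) outright.
Applying K to premise 7 (O(log_receipt → authorize_badge)) and O(log_receipt) yields O(authorize_badge).
Premise 1, O(~quarantine_host → ~authorize_badge), contraposes to O(authorize_badge → quarantine_host); with O(authorize_badge) we get O(quarantine_host).
The contrapositive of premise 2 (O(arm_system → ~quarantine_host)) is O(quarantine_host → ~arm_system), and O(quarantine_host) is already established, so O(~arm_system).
Premise 4 is O(inspect_dossier → arm_system); contrapositively O(~arm_system → ~inspect_dossier). Since O(~arm_system) holds, K gives O(~inspect_dossier).
The contrapositive of premise 6 (O(~halt_line → inspect_dossier)) is O(~inspect_dossier → halt_line), and O(~inspect_dossier) is already established, so O(halt_line).
Premises 3, 5, 8, 9 do not contribute to this derivation.
Thus O(halt_line), which is F(~halt_line): ~halt_line is forbidden.

Forbidden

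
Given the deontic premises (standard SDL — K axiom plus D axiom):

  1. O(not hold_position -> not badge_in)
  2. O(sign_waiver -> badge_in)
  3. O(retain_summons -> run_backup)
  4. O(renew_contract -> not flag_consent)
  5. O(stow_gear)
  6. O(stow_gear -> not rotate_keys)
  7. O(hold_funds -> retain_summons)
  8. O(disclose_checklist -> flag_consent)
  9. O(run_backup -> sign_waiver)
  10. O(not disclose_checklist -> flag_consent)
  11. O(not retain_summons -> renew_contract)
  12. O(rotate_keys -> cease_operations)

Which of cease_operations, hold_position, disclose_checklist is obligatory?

By case analysis on disclose_checklist: premise 8 gives O(disclose_checklist -> flag_consent) and premise 10 gives O(not disclose_checklist -> flag_consent), so O(flag_consent) either way.
Premise 4 is O(renew_contract -> not flag_consent); contrapositively O(flag_consent -> not renew_contract). Since O(flag_consent) holds, K gives O(not renew_contract).
Premise 11, O(not retain_summons -> renew_contract), contraposes to O(not renew_contract -> retain_summons); with O(not renew_contract) we get O(retain_summons).
From O(retain_summons) and premise 3, O(retain_summons -> run_backup), we obtain O(run_backup).
Premise 9 is O(run_backup -> sign_waiver); since O(run_backup), deontic closure gives O(sign_waiver).
From O(sign_waiver) and premise 2, O(sign_waiver -> badge_in), we obtain O(badge_in).
Premise 1 is O(not hold_position -> not badge_in); contrapositively O(badge_in -> hold_position). Since O(badge_in) holds, K gives O(hold_position).
So O(hold_position) holds — hold_position is obligatory. None of the other listed options is made obligatory by any chain of premises.

hold_position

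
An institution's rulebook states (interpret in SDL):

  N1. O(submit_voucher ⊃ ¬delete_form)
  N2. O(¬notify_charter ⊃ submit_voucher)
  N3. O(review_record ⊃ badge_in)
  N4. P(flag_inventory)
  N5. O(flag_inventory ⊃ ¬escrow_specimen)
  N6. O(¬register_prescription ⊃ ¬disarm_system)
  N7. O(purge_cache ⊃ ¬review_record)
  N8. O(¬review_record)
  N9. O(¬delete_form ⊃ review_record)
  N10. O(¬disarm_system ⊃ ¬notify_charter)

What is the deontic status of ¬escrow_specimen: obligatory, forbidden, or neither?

Premise 5 is O(flag_inventory ⊃ ¬escrow_specimen), but O(flag_inventory) is not derivable from the premises (the permission P(flag_inventory) asserts only ¬O(¬flag_inventory), not O(flag_inventory)), so it does not yield O(¬escrow_specimen).
No premise or chain of K-axiom applications forces O(¬escrow_specimen), and none forces O(escrow_specimen). So ¬escrow_specimen is neither obligatory nor forbidden under these norms.

Neither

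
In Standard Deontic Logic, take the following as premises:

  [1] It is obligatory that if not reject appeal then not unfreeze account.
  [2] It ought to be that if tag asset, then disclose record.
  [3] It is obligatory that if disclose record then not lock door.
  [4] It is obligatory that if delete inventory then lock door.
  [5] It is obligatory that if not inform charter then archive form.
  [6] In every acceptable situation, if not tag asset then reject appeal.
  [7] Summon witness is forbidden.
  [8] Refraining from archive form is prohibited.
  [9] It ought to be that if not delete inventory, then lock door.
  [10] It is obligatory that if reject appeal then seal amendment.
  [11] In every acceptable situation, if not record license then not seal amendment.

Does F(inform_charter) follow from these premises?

Premise 5 is O(¬inform_charter → archive_form); even if O(archive_form) held, inferring O(¬inform_charter) would be affirming the consequent — invalid.
No other premise forces O(¬inform_charter). An ideal world satisfying every premise can still have inform_charter true, so F(inform_charter) is not derivable.

No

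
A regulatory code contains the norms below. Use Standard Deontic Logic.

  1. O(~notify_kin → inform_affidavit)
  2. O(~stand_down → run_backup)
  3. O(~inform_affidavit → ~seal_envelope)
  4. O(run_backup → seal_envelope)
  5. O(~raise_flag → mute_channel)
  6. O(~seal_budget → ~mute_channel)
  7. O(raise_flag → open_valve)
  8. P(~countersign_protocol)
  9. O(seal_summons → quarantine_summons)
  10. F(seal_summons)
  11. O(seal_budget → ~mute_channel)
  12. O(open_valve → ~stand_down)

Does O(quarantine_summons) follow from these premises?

Premise 9 is O(seal_summons → quarantine_summons), but O(seal_summons) is not derivable from the premises, so it does not yield O(quarantine_summons).
No other premise forces O(quarantine_summons). An ideal world satisfying every premise can still have quarantine_summons false, so O(quarantine_summons) is not derivable.

No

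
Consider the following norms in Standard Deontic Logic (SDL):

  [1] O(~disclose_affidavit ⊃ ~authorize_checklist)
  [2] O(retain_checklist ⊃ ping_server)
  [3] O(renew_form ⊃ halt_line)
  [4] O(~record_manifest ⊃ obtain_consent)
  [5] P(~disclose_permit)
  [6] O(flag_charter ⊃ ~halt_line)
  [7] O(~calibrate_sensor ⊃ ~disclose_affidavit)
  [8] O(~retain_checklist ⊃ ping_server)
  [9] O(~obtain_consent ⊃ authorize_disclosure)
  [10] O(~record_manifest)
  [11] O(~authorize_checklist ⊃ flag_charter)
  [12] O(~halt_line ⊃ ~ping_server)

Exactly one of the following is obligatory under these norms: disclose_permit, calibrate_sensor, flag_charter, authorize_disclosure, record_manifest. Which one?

calibrate_sensor

By case analysis on ~retain_checklist: premise 8 gives O(~retain_checklist ⊃ ping_server) and premise 2 gives O(retain_checklist ⊃ ping_server), so O(ping_server) either way.
The contrapositive of premise 12 (O(~halt_line ⊃ ~ping_server)) is O(ping_server ⊃ halt_line), and O(ping_server) is already established, so O(halt_line).
Premise 6 is O(flag_charter ⊃ ~halt_line); contrapositively O(halt_line ⊃ ~flag_charter). Since O(halt_line) holds, K gives O(~flag_charter).
Premise 11, O(~authorize_checklist ⊃ flag_charter), contraposes to O(~flag_charter ⊃ authorize_checklist); with O(~flag_charter) we get O(authorize_checklist).
Premise 1, O(~disclose_affidavit ⊃ ~authorize_checklist), contraposes to O(authorize_checklist ⊃ disclose_affidavit); with O(authorize_checklist) we get O(disclose_affidavit).
Premise 7, O(~calibrate_sensor ⊃ ~disclose_affidavit), contraposes to O(disclose_affidavit ⊃ calibrate_sensor); with O(disclose_affidavit) we get O(calibrate_sensor).
So O(calibrate_sensor) holds — calibrate_sensor is obligatory. None of the other listed options is made obligatory by any chain of premises.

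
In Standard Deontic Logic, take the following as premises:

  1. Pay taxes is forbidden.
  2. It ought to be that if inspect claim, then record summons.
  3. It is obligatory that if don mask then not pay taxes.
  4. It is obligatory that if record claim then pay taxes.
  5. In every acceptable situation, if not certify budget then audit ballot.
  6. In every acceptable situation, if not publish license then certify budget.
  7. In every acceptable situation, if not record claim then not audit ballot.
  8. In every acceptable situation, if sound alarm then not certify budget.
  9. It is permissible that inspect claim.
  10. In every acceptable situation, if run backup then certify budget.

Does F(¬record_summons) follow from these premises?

No

Premise 2 is O(inspect_claim → record_summons), but O(inspect_claim) is not derivable from the premises (the permission P(inspect_claim) asserts only ¬O(¬inspect_claim), not O(inspect_claim)), so it does not yield O(record_summons).
No other premise forces O(record_summons). An ideal world satisfying every premise can still have ¬record_summons true, so F(¬record_summons) is not derivable.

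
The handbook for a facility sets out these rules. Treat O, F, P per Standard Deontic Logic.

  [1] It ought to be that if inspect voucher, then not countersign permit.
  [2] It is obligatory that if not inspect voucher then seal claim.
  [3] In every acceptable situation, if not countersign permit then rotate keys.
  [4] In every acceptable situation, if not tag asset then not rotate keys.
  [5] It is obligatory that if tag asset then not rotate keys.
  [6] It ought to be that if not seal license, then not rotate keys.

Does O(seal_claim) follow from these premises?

Yes

Premises 5 and 4 cover both cases: O(tag_asset → ¬rotate_keys) and O(¬tag_asset → ¬rotate_keys). Since tag_asset ∨ ¬tag_asset is a tautology, O(¬rotate_keys) follows.
Premise 3 is O(¬countersign_permit → rotate_keys); contrapositively O(¬rotate_keys → countersign_permit). Since O(¬rotate_keys) holds, K gives O(countersign_permit).
Premise 1, O(inspect_voucher → ¬countersign_permit), contraposes to O(countersign_permit → ¬inspect_voucher); with O(countersign_permit) we get O(¬inspect_voucher).
From O(¬inspect_voucher) and premise 2, O(¬inspect_voucher → seal_claim), we obtain O(seal_claim).
Premise 6 does not contribute to this derivation.
So O(seal_claim) follows.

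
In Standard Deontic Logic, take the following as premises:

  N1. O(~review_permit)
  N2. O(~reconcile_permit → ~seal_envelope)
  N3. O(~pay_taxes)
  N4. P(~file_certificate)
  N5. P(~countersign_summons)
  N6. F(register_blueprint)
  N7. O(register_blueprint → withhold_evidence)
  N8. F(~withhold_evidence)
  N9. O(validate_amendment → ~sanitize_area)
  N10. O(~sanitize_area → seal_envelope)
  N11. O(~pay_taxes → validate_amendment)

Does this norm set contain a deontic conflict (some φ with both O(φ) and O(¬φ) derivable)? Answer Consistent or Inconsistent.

Consistent

Premise 7 is O(register_blueprint → withhold_evidence); even if O(withhold_evidence) held, inferring O(register_blueprint) would be affirming the consequent — invalid.
So O(register_blueprint) is not derivable, and the apparent clash with O(~register_blueprint) does not arise.
A world satisfying every obligation exists (e.g. countersign_summons=false, file_certificate=false, pay_taxes=false, reconcile_permit=true, register_blueprint=false, review_permit=false, sanitize_area=false, seal_envelope=true, validate_amendment=true, withhold_evidence=true); no atom is both obligatory and forbidden, so the set is consistent.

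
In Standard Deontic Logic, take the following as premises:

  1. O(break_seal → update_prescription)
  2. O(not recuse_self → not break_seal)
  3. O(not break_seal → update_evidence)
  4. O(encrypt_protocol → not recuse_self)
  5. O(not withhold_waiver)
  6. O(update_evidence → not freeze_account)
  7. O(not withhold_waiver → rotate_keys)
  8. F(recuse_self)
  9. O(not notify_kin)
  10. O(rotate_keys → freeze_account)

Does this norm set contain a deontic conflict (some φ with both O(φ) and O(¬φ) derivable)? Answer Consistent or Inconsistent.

Premise 8 is F(recuse_self), i.e. O(not recuse_self).
With premise 2, O(not recuse_self → not break_seal), the K-axiom yields O(not break_seal).
Premise 3 is O(not break_seal → update_evidence); since O(not break_seal), deontic closure gives O(update_evidence).
With premise 6, O(update_evidence → not freeze_account), the K-axiom yields O(not freeze_account).
The contrapositive of premise 10 (O(rotate_keys → freeze_account)) is O(not freeze_account → not rotate_keys), and O(not freeze_account) is already established, so O(not rotate_keys).
The contrapositive of premise 7 (O(not withhold_waiver → rotate_keys)) is O(not rotate_keys → withhold_waiver), and O(not rotate_keys) is already established, so O(withhold_waiver).
Yet premise 5 states O(not withhold_waiver).
We now have both O(withhold_waiver) and O(not withhold_waiver) — withhold_waiver is simultaneously obligatory and forbidden, violating the D-axiom.

Inconsistent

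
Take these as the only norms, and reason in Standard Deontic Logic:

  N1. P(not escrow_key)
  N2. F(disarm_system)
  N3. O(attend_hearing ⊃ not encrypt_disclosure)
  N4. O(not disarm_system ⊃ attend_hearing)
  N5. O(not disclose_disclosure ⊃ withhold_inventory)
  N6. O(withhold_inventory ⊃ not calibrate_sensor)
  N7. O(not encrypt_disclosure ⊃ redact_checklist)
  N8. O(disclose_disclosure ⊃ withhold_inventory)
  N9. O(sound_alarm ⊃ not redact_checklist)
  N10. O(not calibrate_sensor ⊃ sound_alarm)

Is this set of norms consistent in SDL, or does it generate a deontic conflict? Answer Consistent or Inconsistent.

By case analysis on not disclose_disclosure: premise 5 gives O(not disclose_disclosure ⊃ withhold_inventory) and premise 8 gives O(disclose_disclosure ⊃ withhold_inventory), so O(withhold_inventory) either way.
From O(withhold_inventory) and premise 6, O(withhold_inventory ⊃ not calibrate_sensor), we obtain O(not calibrate_sensor).
From O(not calibrate_sensor) and premise 10, O(not calibrate_sensor ⊃ sound_alarm), we obtain O(sound_alarm).
From O(sound_alarm) and premise 9, O(sound_alarm ⊃ not redact_checklist), we obtain O(not redact_checklist).
The contrapositive of premise 7 (O(not encrypt_disclosure ⊃ redact_checklist)) is O(not redact_checklist ⊃ encrypt_disclosure), and O(not redact_checklist) is already established, so O(encrypt_disclosure).
Premise 3, O(attend_hearing ⊃ not encrypt_disclosure), contraposes to O(encrypt_disclosure ⊃ not attend_hearing); with O(encrypt_disclosure) we get O(not attend_hearing).
The contrapositive of premise 4 (O(not disarm_system ⊃ attend_hearing)) is O(not attend_hearing ⊃ disarm_system), and O(not attend_hearing) is already established, so O(disarm_system).
But premise 2, F(disarm_system), means O(not disarm_system).
We now have both O(disarm_system) and O(not disarm_system) — disarm_system is simultaneously obligatory and forbidden, violating the D-axiom.

Inconsistent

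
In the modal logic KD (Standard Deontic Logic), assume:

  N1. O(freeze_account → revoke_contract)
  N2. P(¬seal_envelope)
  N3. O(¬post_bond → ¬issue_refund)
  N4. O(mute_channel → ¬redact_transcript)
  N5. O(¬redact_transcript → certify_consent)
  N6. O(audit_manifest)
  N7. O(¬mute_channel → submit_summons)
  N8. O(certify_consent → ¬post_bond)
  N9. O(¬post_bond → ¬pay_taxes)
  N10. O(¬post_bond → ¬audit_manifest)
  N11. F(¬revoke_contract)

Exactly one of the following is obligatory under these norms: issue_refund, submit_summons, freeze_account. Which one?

Premise 6 gives O(audit_manifest).
Premise 10, O(¬post_bond → ¬audit_manifest), contraposes to O(audit_manifest → post_bond); with O(audit_manifest) we get O(post_bond).
Premise 8 is O(certify_consent → ¬post_bond); contrapositively O(post_bond → ¬certify_consent). Since O(post_bond) holds, K gives O(¬certify_consent).
Premise 5 is O(¬redact_transcript → certify_consent); contrapositively O(¬certify_consent → redact_transcript). Since O(¬certify_consent) holds, K gives O(redact_transcript).
Premise 4, O(mute_channel → ¬redact_transcript), contraposes to O(redact_transcript → ¬mute_channel); with O(redact_transcript) we get O(¬mute_channel).
Premise 7 is O(¬mute_channel → submit_summons); since O(¬mute_channel), deontic closure gives O(submit_summons).
So O(submit_summons) holds — submit_summons is obligatory. None of the other listed options is made obligatory by any chain of premises.

submit_summons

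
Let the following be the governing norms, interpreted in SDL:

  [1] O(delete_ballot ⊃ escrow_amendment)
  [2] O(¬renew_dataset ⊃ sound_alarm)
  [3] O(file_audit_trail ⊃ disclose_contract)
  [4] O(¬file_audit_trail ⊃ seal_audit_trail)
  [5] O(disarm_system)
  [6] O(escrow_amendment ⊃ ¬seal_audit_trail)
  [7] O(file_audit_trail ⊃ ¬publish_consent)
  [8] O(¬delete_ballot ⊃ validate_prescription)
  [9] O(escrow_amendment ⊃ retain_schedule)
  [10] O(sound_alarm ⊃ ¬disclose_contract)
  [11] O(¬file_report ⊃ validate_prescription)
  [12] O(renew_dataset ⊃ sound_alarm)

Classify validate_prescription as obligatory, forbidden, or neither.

Premises 2 and 12 are O(¬renew_dataset ⊃ sound_alarm) and O(renew_dataset ⊃ sound_alarm); every ideal world satisfies ¬renew_dataset or renew_dataset, so in either case sound_alarm holds — hence O(sound_alarm).
From O(sound_alarm) and premise 10, O(sound_alarm ⊃ ¬disclose_contract), we obtain O(¬disclose_contract).
The contrapositive of premise 3 (O(file_audit_trail ⊃ disclose_contract)) is O(¬disclose_contract ⊃ ¬file_audit_trail), and O(¬disclose_contract) is already established, so O(¬file_audit_trail).
From O(¬file_audit_trail) and premise 4, O(¬file_audit_trail ⊃ seal_audit_trail), we obtain O(seal_audit_trail).
The contrapositive of premise 6 (O(escrow_amendment ⊃ ¬seal_audit_trail)) is O(seal_audit_trail ⊃ ¬escrow_amendment), and O(seal_audit_trail) is already established, so O(¬escrow_amendment).
The contrapositive of premise 1 (O(delete_ballot ⊃ escrow_amendment)) is O(¬escrow_amendment ⊃ ¬delete_ballot), and O(¬escrow_amendment) is already established, so O(¬delete_ballot).
Applying K to premise 8 (O(¬delete_ballot ⊃ validate_prescription)) and O(¬delete_ballot) yields O(validate_prescription).
Premises 5, 7, 9, 11 do not contribute to this derivation.
Hence validate_prescription is obligatory.

Obligatory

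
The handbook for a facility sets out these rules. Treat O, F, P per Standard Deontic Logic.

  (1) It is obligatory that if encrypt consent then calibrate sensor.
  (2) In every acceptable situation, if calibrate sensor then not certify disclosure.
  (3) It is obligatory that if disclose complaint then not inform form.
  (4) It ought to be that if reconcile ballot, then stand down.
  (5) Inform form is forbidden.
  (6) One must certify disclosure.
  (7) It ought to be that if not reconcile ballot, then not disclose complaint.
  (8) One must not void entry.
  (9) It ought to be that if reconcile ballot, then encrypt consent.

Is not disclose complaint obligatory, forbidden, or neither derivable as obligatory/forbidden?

Obligatory

Premise 6 gives O(certify_disclosure).
Premise 2 is O(calibrate_sensor → ¬certify_disclosure); contrapositively O(certify_disclosure → ¬calibrate_sensor). Since O(certify_disclosure) holds, K gives O(¬calibrate_sensor).
Premise 1 is O(encrypt_consent → calibrate_sensor); contrapositively O(¬calibrate_sensor → ¬encrypt_consent). Since O(¬calibrate_sensor) holds, K gives O(¬encrypt_consent).
Premise 9, O(reconcile_ballot → encrypt_consent), contraposes to O(¬encrypt_consent → ¬reconcile_ballot); with O(¬encrypt_consent) we get O(¬reconcile_ballot).
From O(¬reconcile_ballot) and premise 7, O(¬reconcile_ballot → ¬disclose_complaint), we obtain O(¬disclose_complaint).
Premises 3, 4, 5, 8 do not contribute to this derivation.
Hence ¬disclose_complaint is obligatory.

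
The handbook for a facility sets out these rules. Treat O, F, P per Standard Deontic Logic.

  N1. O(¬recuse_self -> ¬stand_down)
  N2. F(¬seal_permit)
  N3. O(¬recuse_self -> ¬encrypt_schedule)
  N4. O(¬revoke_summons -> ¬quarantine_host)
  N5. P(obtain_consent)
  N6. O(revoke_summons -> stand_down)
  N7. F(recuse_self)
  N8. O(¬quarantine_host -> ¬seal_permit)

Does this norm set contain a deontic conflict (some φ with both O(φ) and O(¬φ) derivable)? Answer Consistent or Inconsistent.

Inconsistent

Premise 2, F(¬seal_permit), is equivalent to O(seal_permit).
Premise 8 is O(¬quarantine_host -> ¬seal_permit); contrapositively O(seal_permit -> quarantine_host). Since O(seal_permit) holds, K gives O(quarantine_host).
Premise 4, O(¬revoke_summons -> ¬quarantine_host), contraposes to O(quarantine_host -> revoke_summons); with O(quarantine_host) we get O(revoke_summons).
Applying K to premise 6 (O(revoke_summons -> stand_down)) and O(revoke_summons) yields O(stand_down).
Premise 1, O(¬recuse_self -> ¬stand_down), contraposes to O(stand_down -> recuse_self); with O(stand_down) we get O(recuse_self).
But premise 7, F(recuse_self), means O(¬recuse_self).
We now have both O(recuse_self) and O(¬recuse_self) — recuse_self is simultaneously obligatory and forbidden, violating the D-axiom.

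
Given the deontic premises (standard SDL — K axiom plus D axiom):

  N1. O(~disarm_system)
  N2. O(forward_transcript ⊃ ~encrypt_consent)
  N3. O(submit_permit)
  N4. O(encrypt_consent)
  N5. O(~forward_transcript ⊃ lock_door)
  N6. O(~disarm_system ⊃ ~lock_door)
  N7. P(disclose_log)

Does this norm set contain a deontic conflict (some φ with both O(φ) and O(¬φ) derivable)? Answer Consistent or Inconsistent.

From premise 4 we have O(encrypt_consent).
The contrapositive of premise 2 (O(forward_transcript ⊃ ~encrypt_consent)) is O(encrypt_consent ⊃ ~forward_transcript), and O(encrypt_consent) is already established, so O(~forward_transcript).
From O(~forward_transcript) and premise 5, O(~forward_transcript ⊃ lock_door), we obtain O(lock_door).
The contrapositive of premise 6 (O(~disarm_system ⊃ ~lock_door)) is O(lock_door ⊃ disarm_system), and O(lock_door) is already established, so O(disarm_system).
However, premise 1 gives O(~disarm_system).
We now have both O(disarm_system) and O(~disarm_system) — disarm_system is simultaneously obligatory and forbidden, violating the D-axiom.

Inconsistent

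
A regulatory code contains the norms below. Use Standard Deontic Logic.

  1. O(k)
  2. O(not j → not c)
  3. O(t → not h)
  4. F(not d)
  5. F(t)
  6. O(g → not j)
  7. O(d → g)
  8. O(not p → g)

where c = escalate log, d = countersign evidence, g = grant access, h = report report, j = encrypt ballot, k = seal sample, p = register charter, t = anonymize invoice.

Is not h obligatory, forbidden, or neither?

Premise 3 is O(t → not h), but O(t) is not derivable from the premises, so it does not yield O(not h).
No premise or chain of K-axiom applications forces O(not h), and none forces O(h). So not h is neither obligatory nor forbidden under these norms.

Neither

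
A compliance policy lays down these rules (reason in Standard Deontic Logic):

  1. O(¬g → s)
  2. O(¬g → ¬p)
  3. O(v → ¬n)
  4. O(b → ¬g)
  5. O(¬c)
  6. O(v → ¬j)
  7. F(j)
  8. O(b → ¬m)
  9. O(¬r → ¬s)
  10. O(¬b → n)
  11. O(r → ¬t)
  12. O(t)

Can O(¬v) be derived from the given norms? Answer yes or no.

Yes

Premise 12 gives O(t).
The contrapositive of premise 11 (O(r → ¬t)) is O(t → ¬r), and O(t) is already established, so O(¬r).
From O(¬r) and premise 9, O(¬r → ¬s), we obtain O(¬s).
The contrapositive of premise 1 (O(¬g → s)) is O(¬s → g), and O(¬s) is already established, so O(g).
The contrapositive of premise 4 (O(b → ¬g)) is O(g → ¬b), and O(g) is already established, so O(¬b).
With premise 10, O(¬b → n), the K-axiom yields O(n).
Premise 3, O(v → ¬n), contraposes to O(n → ¬v); with O(n) we get O(¬v).
Premises 2, 5, 6, 7, 8 do not contribute to this derivation.
So O(¬v) follows.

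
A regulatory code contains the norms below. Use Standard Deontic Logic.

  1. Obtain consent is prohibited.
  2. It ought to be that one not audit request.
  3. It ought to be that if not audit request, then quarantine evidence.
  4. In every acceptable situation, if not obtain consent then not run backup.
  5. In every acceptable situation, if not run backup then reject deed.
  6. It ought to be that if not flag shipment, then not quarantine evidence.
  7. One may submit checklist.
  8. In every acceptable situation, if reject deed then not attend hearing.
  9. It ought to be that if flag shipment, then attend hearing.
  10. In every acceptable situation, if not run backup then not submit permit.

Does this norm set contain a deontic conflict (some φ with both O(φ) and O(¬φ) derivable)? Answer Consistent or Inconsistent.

Inconsistent

Premise 2 gives O(¬audit_request).
With premise 3, O(¬audit_request → quarantine_evidence), the K-axiom yields O(quarantine_evidence).
The contrapositive of premise 6 (O(¬flag_shipment → ¬quarantine_evidence)) is O(quarantine_evidence → flag_shipment), and O(quarantine_evidence) is already established, so O(flag_shipment).
Premise 9 is O(flag_shipment → attend_hearing); since O(flag_shipment), deontic closure gives O(attend_hearing).
Premise 8, O(reject_deed → ¬attend_hearing), contraposes to O(attend_hearing → ¬reject_deed); with O(attend_hearing) we get O(¬reject_deed).
Premise 5 is O(¬run_backup → reject_deed); contrapositively O(¬reject_deed → run_backup). Since O(¬reject_deed) holds, K gives O(run_backup).
Premise 4 is O(¬obtain_consent → ¬run_backup); contrapositively O(run_backup → obtain_consent). Since O(run_backup) holds, K gives O(obtain_consent).
Yet premise 1 is F(obtain_consent), i.e. O(¬obtain_consent).
We now have both O(obtain_consent) and O(¬obtain_consent) — obtain_consent is simultaneously obligatory and forbidden, violating the D-axiom.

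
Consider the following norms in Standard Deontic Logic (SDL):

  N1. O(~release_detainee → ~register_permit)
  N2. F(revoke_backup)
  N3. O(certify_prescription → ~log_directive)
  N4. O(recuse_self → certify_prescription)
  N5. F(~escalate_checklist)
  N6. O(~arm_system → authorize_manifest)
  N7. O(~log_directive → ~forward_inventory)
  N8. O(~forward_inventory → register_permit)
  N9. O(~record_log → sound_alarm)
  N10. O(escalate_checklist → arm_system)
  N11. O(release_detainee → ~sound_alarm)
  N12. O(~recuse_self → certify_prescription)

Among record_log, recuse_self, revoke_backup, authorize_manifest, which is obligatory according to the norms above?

Premises 4 and 12 cover both cases: O(recuse_self → certify_prescription) and O(~recuse_self → certify_prescription). Since recuse_self ∨ ~recuse_self is a tautology, O(certify_prescription) follows.
Premise 3 is O(certify_prescription → ~log_directive); since O(certify_prescription), deontic closure gives O(~log_directive).
With premise 7, O(~log_directive → ~forward_inventory), the K-axiom yields O(~forward_inventory).
Premise 8 is O(~forward_inventory → register_permit); since O(~forward_inventory), deontic closure gives O(register_permit).
Premise 1 is O(~release_detainee → ~register_permit); contrapositively O(register_permit → release_detainee). Since O(register_permit) holds, K gives O(release_detainee).
From O(release_detainee) and premise 11, O(release_detainee → ~sound_alarm), we obtain O(~sound_alarm).
Premise 9, O(~record_log → sound_alarm), contraposes to O(~sound_alarm → record_log); with O(~sound_alarm) we get O(record_log).
So O(record_log) holds — record_log is obligatory. None of the other listed options is made obligatory by any chain of premises.

record_log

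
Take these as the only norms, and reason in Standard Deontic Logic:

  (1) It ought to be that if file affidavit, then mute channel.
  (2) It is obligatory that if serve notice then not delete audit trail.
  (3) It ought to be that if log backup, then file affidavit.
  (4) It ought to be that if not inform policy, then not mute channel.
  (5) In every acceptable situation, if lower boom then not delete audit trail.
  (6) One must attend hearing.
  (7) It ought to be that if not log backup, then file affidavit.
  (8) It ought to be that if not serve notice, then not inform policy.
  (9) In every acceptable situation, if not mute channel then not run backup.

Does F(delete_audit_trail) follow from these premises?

Premises 7 and 3 are O(¬log_backup → file_affidavit) and O(log_backup → file_affidavit); every ideal world satisfies ¬log_backup or log_backup, so in either case file_affidavit holds — hence O(file_affidavit).
From O(file_affidavit) and premise 1, O(file_affidavit → mute_channel), we obtain O(mute_channel).
Premise 4 is O(¬inform_policy → ¬mute_channel); contrapositively O(mute_channel → inform_policy). Since O(mute_channel) holds, K gives O(inform_policy).
The contrapositive of premise 8 (O(¬serve_notice → ¬inform_policy)) is O(inform_policy → serve_notice), and O(inform_policy) is already established, so O(serve_notice).
Applying K to premise 2 (O(serve_notice → ¬delete_audit_trail)) and O(serve_notice) yields O(¬delete_audit_trail).
Premises 5, 6, 9 do not contribute to this derivation.
So O(¬delete_audit_trail) holds, i.e. F(delete_audit_trail). The claim follows.

Yes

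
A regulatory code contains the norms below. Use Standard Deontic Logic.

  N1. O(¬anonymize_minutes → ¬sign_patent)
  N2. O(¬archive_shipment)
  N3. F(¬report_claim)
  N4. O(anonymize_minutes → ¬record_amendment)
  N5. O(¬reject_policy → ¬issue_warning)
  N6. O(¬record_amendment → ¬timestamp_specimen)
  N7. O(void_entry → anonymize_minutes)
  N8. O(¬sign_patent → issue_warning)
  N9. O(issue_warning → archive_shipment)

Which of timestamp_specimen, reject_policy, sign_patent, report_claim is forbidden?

timestamp_specimen

Premise 2 states O(¬archive_shipment) outright.
Premise 9 is O(issue_warning → archive_shipment); contrapositively O(¬archive_shipment → ¬issue_warning). Since O(¬archive_shipment) holds, K gives O(¬issue_warning).
Premise 8 is O(¬sign_patent → issue_warning); contrapositively O(¬issue_warning → sign_patent). Since O(¬issue_warning) holds, K gives O(sign_patent).
The contrapositive of premise 1 (O(¬anonymize_minutes → ¬sign_patent)) is O(sign_patent → anonymize_minutes), and O(sign_patent) is already established, so O(anonymize_minutes).
With premise 4, O(anonymize_minutes → ¬record_amendment), the K-axiom yields O(¬record_amendment).
Applying K to premise 6 (O(¬record_amendment → ¬timestamp_specimen)) and O(¬record_amendment) yields O(¬timestamp_specimen).
So O(¬timestamp_specimen) holds, i.e. timestamp_specimen is forbidden. None of the other listed options is forbidden under the premises.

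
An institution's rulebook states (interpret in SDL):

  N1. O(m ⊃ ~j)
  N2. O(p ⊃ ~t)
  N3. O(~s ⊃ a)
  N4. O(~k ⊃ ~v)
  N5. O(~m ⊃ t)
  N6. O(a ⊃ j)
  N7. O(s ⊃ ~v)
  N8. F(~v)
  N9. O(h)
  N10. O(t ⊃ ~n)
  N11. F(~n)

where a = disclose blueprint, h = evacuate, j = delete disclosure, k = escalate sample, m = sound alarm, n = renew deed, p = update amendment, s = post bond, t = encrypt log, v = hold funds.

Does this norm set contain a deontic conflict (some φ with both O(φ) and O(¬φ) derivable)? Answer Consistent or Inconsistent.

F(~n) at premise 11 means O(n).
The contrapositive of premise 10 (O(t ⊃ ~n)) is O(n ⊃ ~t), and O(n) is already established, so O(~t).
Premise 5 is O(~m ⊃ t); contrapositively O(~t ⊃ m). Since O(~t) holds, K gives O(m).
With premise 1, O(m ⊃ ~j), the K-axiom yields O(~j).
Premise 6, O(a ⊃ j), contraposes to O(~j ⊃ ~a); with O(~j) we get O(~a).
Premise 3, O(~s ⊃ a), contraposes to O(~a ⊃ s); with O(~a) we get O(s).
With premise 7, O(s ⊃ ~v), the K-axiom yields O(~v).
Yet premise 8 is F(~v), i.e. O(v).
We now have both O(~v) and O(v) — v is simultaneously obligatory and forbidden, violating the D-axiom.

Inconsistent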